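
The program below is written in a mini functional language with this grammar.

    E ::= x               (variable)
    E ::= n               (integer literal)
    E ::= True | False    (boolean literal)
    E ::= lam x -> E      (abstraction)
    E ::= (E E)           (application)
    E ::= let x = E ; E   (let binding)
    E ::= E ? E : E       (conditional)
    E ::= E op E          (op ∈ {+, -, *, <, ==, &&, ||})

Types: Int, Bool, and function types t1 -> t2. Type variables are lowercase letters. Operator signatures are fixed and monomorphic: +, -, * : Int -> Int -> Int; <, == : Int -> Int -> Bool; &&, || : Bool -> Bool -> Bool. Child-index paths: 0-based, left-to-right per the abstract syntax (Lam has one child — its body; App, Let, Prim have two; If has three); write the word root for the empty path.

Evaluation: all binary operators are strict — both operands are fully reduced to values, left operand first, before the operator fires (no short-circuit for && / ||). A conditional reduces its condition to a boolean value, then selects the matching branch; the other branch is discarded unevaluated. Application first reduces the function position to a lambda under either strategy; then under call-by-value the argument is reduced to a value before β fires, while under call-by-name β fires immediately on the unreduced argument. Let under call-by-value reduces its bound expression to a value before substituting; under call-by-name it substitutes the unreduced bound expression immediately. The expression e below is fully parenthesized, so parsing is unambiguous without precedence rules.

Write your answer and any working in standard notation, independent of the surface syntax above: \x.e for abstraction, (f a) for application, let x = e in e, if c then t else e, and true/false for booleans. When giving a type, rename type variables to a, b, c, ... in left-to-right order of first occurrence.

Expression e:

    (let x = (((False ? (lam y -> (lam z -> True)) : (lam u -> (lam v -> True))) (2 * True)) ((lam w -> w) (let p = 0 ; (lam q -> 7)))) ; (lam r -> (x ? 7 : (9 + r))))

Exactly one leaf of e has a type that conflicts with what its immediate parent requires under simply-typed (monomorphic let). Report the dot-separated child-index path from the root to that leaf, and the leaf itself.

Answer: 0.0.1.1 : true

Derivation:
  unify Bool ~ Bool
\z._ : b -> Bool
\y._ : a -> b -> Bool
\v._ : d -> Bool
\u._ : c -> d -> Bool
  unify a -> b -> Bool ~ c -> d -> Bool
  unify a ~ c
  unify b -> Bool ~ d -> Bool
  unify b ~ d
  unify Bool ~ Bool
  unify Int ~ Int
  unify Bool ~ Int
  FAIL: mismatch Bool ~ Int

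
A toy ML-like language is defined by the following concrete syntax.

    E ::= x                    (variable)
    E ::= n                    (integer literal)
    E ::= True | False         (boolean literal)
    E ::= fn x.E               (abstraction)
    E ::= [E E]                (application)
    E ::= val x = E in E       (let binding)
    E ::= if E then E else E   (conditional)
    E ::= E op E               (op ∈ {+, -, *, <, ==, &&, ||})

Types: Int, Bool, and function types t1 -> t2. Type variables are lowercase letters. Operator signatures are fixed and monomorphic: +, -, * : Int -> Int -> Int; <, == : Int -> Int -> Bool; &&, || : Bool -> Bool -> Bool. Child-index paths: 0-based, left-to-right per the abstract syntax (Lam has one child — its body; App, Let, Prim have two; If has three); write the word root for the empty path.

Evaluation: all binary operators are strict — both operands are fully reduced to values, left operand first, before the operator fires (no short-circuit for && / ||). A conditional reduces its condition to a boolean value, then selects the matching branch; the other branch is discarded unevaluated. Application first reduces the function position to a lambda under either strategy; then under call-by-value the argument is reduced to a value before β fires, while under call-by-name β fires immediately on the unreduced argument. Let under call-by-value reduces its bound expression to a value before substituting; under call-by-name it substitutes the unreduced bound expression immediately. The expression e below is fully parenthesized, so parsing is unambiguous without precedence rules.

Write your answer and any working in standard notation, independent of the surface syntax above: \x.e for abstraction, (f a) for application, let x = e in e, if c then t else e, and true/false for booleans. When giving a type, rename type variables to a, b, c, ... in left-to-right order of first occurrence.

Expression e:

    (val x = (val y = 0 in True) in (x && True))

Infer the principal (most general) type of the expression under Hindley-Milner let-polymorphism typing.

Derivation:
let y : Int
let x : Bool
x : Bool
  unify Bool ~ Bool
  unify Bool ~ Bool

Answer: Bool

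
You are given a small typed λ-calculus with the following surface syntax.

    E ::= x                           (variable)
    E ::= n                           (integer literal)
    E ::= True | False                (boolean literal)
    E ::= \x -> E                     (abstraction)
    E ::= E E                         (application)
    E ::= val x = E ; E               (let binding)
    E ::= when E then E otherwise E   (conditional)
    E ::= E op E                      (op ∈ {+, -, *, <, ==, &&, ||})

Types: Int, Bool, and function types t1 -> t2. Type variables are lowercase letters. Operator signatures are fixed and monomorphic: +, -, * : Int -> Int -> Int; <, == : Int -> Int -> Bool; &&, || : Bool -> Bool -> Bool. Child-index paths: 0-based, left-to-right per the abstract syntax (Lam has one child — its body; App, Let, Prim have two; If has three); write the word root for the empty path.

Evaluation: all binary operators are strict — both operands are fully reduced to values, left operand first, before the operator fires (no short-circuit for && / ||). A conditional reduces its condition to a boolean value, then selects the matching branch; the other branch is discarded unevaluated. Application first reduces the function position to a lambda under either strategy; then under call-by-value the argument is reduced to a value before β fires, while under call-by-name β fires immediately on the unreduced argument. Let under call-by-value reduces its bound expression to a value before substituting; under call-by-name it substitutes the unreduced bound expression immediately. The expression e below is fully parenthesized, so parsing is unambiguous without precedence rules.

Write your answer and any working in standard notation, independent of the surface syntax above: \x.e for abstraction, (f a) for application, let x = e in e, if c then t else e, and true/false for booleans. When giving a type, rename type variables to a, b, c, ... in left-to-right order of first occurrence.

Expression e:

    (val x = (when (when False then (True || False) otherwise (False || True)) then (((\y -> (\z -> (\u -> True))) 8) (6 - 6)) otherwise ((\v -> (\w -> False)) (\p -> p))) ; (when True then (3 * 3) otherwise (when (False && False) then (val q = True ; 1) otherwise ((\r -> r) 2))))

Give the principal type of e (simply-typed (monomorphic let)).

Answer: Int

Working:
  unify Bool ~ Bool
  unify Bool ~ Bool
  unify Bool ~ Bool
  unify Bool ~ Bool
  unify Bool ~ Bool
  unify Bool ~ Bool
  unify Bool ~ Bool
\u._ : c -> Bool
\z._ : b -> c -> Bool
\y._ : a -> b -> c -> Bool
  unify a -> b -> c -> Bool ~ Int -> d
  unify a ~ Int
  unify b -> c -> Bool ~ d
_ _ : b -> c -> Bool
  unify Int ~ Int
  unify Int ~ Int
  unify b -> c -> Bool ~ Int -> e
  unify b ~ Int
  unify c -> Bool ~ e
_ _ : c -> Bool
\w._ : g -> Bool
\v._ : f -> g -> Bool
p : h
\p._ : h -> h
  unify f -> g -> Bool ~ (h -> h) -> i
  unify f ~ h -> h
  unify g -> Bool ~ i
_ _ : g -> Bool
  unify c -> Bool ~ g -> Bool
  unify c ~ g
  unify Bool ~ Bool
let x : g -> Bool
  unify Bool ~ Bool
  unify Int ~ Int
  unify Int ~ Int
  unify Bool ~ Bool
  unify Bool ~ Bool
  unify Bool ~ Bool
let q : Bool
r : j
\r._ : j -> j
  unify j -> j ~ Int -> k
  unify j ~ Int
  unify Int ~ k
_ _ : Int
  unify Int ~ Int
  unify Int ~ Int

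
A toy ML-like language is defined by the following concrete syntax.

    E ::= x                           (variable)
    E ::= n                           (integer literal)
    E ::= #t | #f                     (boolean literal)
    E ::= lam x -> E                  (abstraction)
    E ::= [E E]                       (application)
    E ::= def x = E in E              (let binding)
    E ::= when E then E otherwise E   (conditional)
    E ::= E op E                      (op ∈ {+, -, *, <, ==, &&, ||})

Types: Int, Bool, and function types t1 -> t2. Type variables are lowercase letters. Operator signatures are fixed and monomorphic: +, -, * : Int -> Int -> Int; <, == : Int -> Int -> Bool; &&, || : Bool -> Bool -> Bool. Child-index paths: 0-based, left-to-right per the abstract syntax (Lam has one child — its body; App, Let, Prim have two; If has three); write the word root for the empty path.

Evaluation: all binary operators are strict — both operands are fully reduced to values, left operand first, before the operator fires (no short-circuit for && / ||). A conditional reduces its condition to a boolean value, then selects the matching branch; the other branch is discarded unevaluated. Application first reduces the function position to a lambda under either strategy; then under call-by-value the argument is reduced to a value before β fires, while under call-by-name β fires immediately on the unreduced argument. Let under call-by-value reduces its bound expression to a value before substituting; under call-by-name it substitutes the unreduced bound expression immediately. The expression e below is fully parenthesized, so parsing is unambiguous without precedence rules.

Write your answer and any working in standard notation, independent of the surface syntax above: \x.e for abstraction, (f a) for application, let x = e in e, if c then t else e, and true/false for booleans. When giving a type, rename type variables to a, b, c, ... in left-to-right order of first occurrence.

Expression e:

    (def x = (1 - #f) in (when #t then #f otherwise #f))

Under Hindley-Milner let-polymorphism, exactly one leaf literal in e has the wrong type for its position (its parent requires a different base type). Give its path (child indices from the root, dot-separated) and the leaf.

Answer: 0.1 : false

Trace:
  unify Int ~ Int
  unify Bool ~ Int
  FAIL: mismatch Bool ~ Int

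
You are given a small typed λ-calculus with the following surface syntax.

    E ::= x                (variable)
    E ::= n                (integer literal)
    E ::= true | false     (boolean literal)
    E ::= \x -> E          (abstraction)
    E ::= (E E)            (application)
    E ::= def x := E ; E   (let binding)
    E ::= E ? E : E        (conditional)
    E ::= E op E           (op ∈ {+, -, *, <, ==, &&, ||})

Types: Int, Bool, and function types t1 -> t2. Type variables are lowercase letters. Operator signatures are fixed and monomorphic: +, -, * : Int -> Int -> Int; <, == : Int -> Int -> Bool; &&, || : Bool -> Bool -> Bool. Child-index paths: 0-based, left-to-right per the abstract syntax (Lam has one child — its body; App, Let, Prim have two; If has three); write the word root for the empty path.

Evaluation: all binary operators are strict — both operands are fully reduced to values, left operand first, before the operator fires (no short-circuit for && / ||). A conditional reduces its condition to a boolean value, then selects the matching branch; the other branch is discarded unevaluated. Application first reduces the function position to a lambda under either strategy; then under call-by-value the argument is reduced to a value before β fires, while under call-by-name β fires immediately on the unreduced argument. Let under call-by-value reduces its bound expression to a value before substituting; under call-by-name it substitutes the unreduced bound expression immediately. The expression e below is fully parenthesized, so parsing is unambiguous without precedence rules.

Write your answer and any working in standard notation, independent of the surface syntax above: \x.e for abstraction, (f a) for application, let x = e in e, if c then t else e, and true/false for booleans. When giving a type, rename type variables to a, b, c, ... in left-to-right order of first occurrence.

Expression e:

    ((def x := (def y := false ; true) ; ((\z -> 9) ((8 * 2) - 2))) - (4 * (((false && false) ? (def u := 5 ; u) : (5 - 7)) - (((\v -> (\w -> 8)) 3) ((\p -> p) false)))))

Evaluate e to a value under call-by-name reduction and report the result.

Answer: 49

Trace:
step 0: ((let x = (let y = false in true) in ((\z.9) ((8 * 2) - 2))) - (4 * ((if (false && false) then (let u = 5 in u) else (5 - 7)) - (((\v.(\w.8)) 3) ((\p.p) false)))))
step 1: [let@0] (((\z.9) ((8 * 2) - 2)) - (4 * ((if (false && false) then (let u = 5 in u) else (5 - 7)) - (((\v.(\w.8)) 3) ((\p.p) false)))))
step 2: [beta@0] (9 - (4 * ((if (false && false) then (let u = 5 in u) else (5 - 7)) - (((\v.(\w.8)) 3) ((\p.p) false)))))
step 3: [delta@1.1.0.0] (9 - (4 * ((if false then (let u = 5 in u) else (5 - 7)) - (((\v.(\w.8)) 3) ((\p.p) false)))))
step 4: [if@1.1.0] (9 - (4 * ((5 - 7) - (((\v.(\w.8)) 3) ((\p.p) false)))))
step 5: [delta@1.1.0] (9 - (4 * (-2 - (((\v.(\w.8)) 3) ((\p.p) false)))))
step 6: [beta@1.1.1.0] (9 - (4 * (-2 - ((\w.8) ((\p.p) false)))))
step 7: [beta@1.1.1] (9 - (4 * (-2 - 8)))
step 8: [delta@1.1] (9 - (4 * -10))
step 9: [delta@1] (9 - -40)
step 10: [delta@root] 49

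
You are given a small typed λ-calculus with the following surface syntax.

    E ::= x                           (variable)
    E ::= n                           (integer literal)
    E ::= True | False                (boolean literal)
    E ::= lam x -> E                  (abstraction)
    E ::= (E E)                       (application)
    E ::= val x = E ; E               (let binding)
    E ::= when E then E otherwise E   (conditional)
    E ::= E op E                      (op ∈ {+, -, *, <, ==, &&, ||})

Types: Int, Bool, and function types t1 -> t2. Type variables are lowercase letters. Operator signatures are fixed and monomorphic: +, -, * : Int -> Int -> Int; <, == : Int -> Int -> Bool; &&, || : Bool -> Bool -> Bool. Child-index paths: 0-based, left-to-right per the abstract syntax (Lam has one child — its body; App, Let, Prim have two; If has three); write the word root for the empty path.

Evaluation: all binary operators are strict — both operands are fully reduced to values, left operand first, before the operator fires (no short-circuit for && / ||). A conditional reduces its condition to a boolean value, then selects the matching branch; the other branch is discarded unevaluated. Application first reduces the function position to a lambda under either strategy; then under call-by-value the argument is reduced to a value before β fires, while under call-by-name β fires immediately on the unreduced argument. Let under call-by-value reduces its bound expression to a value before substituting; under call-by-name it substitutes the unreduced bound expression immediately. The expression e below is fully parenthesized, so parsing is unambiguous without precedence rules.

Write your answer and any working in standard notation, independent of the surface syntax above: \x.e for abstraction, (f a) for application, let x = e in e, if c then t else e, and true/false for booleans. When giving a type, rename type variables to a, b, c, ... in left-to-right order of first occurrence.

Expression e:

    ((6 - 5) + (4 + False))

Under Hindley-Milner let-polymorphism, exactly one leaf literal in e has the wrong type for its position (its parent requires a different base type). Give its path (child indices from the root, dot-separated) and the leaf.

Answer: 1.1 : false

Derivation:
  unify Int ~ Int
  unify Int ~ Int
  unify Int ~ Int
  unify Int ~ Int
  unify Bool ~ Int
  FAIL: mismatch Bool ~ Int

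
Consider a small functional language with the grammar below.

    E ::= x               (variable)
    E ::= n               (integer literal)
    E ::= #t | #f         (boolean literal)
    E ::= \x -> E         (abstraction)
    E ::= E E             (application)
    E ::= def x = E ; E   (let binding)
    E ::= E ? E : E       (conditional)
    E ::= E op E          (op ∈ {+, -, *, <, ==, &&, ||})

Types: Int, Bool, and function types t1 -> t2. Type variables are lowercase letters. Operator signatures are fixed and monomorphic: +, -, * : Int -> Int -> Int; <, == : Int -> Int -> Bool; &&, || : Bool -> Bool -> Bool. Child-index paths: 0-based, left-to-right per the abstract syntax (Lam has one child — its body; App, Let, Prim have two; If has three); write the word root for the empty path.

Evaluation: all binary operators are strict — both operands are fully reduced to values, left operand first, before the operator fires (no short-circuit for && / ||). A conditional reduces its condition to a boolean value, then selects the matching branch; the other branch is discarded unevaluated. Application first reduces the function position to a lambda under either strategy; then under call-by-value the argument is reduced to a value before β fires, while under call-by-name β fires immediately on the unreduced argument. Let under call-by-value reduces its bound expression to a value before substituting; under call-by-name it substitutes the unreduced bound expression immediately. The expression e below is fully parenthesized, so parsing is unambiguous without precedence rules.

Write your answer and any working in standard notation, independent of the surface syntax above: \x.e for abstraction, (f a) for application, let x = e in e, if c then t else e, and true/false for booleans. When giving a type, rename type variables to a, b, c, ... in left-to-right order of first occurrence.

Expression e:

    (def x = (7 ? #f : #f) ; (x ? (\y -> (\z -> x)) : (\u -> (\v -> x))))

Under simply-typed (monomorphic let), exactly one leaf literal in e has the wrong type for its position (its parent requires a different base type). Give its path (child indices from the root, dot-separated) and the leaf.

Trace:
  unify Int ~ Bool
  FAIL: mismatch Int ~ Bool

Answer: 0.0 : 7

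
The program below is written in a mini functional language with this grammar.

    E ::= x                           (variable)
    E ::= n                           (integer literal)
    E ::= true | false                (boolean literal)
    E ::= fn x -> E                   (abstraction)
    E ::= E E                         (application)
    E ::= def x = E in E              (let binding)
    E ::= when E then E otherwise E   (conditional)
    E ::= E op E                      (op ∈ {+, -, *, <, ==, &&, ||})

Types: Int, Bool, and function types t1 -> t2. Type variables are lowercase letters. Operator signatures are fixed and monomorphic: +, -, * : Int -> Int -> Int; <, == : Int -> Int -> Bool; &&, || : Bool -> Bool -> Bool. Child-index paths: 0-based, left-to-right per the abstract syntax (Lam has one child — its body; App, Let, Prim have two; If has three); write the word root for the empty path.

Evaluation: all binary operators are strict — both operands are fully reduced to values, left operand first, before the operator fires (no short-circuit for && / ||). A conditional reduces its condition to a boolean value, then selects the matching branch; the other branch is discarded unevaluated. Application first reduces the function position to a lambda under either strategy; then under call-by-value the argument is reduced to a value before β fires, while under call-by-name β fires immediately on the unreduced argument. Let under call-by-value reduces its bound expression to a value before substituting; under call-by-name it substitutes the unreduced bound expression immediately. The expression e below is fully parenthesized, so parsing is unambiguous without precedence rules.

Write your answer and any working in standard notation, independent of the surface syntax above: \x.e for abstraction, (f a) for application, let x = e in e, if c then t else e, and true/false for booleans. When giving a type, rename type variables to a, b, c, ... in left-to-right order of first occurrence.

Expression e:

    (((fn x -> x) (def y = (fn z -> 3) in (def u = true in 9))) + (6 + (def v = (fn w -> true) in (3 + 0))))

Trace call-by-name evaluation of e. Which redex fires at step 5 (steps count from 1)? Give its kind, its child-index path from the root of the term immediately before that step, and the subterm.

Derivation:
step 0: (((\x.x) (let y = (\z.3) in (let u = true in 9))) + (6 + (let v = (\w.true) in (3 + 0))))
step 1: [beta@0] ((let y = (\z.3) in (let u = true in 9)) + (6 + (let v = (\w.true) in (3 + 0))))
step 2: [let@0] ((let u = true in 9) + (6 + (let v = (\w.true) in (3 + 0))))
step 3: [let@0] (9 + (6 + (let v = (\w.true) in (3 + 0))))
step 4: [let@1.1] (9 + (6 + (3 + 0)))
step 5: [delta@1.1] (9 + (6 + 3))

Answer: delta at 1.1 : (3 + 0)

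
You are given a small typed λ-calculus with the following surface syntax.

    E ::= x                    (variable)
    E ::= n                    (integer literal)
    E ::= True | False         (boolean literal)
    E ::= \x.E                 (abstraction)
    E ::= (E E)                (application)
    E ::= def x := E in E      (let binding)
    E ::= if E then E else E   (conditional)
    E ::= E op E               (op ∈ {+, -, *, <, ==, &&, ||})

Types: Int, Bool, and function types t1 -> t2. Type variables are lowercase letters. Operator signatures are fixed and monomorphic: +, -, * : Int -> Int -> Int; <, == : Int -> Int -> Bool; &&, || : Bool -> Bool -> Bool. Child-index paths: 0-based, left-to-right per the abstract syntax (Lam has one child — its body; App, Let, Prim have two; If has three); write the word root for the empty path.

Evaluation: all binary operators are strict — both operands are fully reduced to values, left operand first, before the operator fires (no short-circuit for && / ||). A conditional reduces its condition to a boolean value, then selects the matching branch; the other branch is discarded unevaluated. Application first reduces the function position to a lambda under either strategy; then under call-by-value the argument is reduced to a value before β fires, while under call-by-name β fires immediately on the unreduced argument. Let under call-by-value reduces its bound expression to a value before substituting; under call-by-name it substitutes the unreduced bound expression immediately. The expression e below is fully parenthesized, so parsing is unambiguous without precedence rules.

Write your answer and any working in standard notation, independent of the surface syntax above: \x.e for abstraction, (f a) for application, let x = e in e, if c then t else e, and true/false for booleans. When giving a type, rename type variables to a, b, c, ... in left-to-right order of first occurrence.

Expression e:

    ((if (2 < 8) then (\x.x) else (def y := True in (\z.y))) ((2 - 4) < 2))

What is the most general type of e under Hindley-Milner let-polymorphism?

Answer: Bool

Trace:
  unify Int ~ Int
  unify Int ~ Int
  unify Bool ~ Bool
x : a
\x._ : a -> a
let y : Bool
y : Bool
\z._ : b -> Bool
  unify a -> a ~ b -> Bool
  unify a ~ b
  unify b ~ Bool
  unify Int ~ Int
  unify Int ~ Int
  unify Int ~ Int
  unify Int ~ Int
  unify Bool -> Bool ~ Bool -> c
  unify Bool ~ Bool
  unify Bool ~ c
_ _ : Bool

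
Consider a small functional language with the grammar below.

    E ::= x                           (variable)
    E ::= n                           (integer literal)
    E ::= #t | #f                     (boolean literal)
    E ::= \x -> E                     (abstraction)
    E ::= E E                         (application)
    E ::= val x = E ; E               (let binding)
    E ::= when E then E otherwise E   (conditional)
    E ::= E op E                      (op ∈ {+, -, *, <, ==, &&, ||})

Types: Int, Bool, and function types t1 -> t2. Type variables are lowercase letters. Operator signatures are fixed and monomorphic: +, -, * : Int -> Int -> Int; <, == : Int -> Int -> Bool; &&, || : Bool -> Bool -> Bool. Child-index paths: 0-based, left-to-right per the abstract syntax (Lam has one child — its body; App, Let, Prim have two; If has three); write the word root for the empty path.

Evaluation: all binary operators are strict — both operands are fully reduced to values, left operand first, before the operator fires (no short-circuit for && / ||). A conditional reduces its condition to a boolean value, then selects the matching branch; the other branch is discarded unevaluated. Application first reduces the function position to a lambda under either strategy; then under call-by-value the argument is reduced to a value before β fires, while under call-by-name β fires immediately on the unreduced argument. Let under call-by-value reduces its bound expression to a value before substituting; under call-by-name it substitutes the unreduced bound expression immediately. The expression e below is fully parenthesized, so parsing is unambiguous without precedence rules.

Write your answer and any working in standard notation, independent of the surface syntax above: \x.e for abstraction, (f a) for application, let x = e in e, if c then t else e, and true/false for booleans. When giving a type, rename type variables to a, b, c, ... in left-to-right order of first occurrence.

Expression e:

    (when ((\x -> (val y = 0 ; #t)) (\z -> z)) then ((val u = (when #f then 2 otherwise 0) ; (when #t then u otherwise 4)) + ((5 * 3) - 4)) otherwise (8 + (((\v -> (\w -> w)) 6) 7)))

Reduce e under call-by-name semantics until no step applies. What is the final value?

Working:
step 0: (if ((\x.(let y = 0 in true)) (\z.z)) then ((let u = (if false then 2 else 0) in (if true then u else 4)) + ((5 * 3) - 4)) else (8 + (((\v.(\w.w)) 6) 7)))
step 1: [beta@0] (if (let y = 0 in true) then ((let u = (if false then 2 else 0) in (if true then u else 4)) + ((5 * 3) - 4)) else (8 + (((\v.(\w.w)) 6) 7)))
step 2: [let@0] (if true then ((let u = (if false then 2 else 0) in (if true then u else 4)) + ((5 * 3) - 4)) else (8 + (((\v.(\w.w)) 6) 7)))
step 3: [if@root] ((let u = (if false then 2 else 0) in (if true then u else 4)) + ((5 * 3) - 4))
step 4: [let@0] ((if true then (if false then 2 else 0) else 4) + ((5 * 3) - 4))
step 5: [if@0] ((if false then 2 else 0) + ((5 * 3) - 4))
step 6: [if@0] (0 + ((5 * 3) - 4))
step 7: [delta@1.0] (0 + (15 - 4))
step 8: [delta@1] (0 + 11)
step 9: [delta@root] 11

Answer: 11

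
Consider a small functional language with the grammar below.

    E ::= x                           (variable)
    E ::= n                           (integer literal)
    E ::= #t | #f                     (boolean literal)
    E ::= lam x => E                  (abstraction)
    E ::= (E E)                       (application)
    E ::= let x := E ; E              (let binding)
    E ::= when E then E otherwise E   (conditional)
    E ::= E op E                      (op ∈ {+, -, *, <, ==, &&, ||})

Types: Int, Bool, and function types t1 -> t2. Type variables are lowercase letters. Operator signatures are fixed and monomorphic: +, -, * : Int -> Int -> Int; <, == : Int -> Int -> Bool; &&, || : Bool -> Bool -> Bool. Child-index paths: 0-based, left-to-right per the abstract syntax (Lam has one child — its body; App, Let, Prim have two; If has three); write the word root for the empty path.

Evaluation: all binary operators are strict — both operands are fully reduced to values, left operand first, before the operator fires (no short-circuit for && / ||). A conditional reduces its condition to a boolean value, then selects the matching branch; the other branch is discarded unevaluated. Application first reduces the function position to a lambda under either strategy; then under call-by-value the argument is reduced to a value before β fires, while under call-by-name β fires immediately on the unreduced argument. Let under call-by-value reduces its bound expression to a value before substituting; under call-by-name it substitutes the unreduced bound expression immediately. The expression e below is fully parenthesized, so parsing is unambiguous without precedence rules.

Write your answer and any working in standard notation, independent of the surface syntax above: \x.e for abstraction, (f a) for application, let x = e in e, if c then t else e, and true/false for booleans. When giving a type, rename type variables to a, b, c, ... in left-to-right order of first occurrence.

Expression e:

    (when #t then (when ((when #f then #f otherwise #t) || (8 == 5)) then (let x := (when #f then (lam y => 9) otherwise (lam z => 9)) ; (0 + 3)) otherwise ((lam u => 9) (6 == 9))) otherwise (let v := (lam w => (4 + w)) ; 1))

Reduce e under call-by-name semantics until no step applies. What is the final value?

Trace:
step 0: (if true then (if ((if false then false else true) || (8 == 5)) then (let x = (if false then (\y.9) else (\z.9)) in (0 + 3)) else ((\u.9) (6 == 9))) else (let v = (\w.(4 + w)) in 1))
step 1: [if@root] (if ((if false then false else true) || (8 == 5)) then (let x = (if false then (\y.9) else (\z.9)) in (0 + 3)) else ((\u.9) (6 == 9)))
step 2: [if@0.0] (if (true || (8 == 5)) then (let x = (if false then (\y.9) else (\z.9)) in (0 + 3)) else ((\u.9) (6 == 9)))
step 3: [delta@0.1] (if (true || false) then (let x = (if false then (\y.9) else (\z.9)) in (0 + 3)) else ((\u.9) (6 == 9)))
step 4: [delta@0] (if true then (let x = (if false then (\y.9) else (\z.9)) in (0 + 3)) else ((\u.9) (6 == 9)))
step 5: [if@root] (let x = (if false then (\y.9) else (\z.9)) in (0 + 3))
step 6: [let@root] (0 + 3)
step 7: [delta@root] 3

Answer: 3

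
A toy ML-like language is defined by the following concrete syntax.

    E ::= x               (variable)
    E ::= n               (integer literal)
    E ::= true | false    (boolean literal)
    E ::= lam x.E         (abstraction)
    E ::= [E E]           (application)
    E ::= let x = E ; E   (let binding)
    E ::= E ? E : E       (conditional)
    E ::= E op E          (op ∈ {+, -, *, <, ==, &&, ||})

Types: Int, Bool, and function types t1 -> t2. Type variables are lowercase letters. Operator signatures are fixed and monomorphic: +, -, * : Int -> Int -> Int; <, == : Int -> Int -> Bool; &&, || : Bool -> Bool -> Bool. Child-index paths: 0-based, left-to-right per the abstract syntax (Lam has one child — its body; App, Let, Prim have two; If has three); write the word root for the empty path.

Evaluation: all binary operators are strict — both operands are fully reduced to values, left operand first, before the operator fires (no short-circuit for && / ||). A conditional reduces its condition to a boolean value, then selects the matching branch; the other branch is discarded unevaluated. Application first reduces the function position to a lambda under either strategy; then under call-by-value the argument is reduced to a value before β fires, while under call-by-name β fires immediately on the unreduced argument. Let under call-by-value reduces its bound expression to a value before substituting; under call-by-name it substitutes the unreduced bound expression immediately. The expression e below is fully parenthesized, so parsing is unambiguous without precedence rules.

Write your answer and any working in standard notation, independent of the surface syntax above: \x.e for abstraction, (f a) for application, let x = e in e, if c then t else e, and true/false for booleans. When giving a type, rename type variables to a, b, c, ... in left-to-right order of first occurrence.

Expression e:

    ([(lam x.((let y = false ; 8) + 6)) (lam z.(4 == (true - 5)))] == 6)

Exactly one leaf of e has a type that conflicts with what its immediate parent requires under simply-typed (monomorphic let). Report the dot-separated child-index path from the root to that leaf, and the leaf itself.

Derivation:
let y : Bool
  unify Int ~ Int
  unify Int ~ Int
\x._ : a -> Int
  unify Int ~ Int
  unify Bool ~ Int
  FAIL: mismatch Bool ~ Int

Answer: 0.1.0.1.0 : true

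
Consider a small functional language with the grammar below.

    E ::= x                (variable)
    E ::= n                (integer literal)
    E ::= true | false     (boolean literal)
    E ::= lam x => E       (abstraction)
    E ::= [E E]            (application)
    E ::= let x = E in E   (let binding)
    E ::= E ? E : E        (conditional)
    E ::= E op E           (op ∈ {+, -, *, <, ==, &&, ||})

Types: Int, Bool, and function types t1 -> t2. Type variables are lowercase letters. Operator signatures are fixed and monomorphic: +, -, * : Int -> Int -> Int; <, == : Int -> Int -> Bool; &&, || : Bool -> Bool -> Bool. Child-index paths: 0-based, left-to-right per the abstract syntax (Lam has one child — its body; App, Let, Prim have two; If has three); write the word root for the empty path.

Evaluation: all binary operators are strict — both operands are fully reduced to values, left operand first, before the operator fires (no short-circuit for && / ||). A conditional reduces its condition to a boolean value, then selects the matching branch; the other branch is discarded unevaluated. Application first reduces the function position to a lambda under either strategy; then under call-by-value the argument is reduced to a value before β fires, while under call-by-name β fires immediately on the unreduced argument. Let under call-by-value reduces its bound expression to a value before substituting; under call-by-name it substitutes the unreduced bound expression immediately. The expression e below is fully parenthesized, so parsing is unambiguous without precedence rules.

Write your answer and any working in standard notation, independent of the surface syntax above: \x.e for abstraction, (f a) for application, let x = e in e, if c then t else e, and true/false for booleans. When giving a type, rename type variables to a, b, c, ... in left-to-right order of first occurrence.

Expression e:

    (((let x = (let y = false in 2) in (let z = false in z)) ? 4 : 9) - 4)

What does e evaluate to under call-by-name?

Trace:
step 0: ((if (let x = (let y = false in 2) in (let z = false in z)) then 4 else 9) - 4)
step 1: [let@0.0] ((if (let z = false in z) then 4 else 9) - 4)
step 2: [let@0.0] ((if false then 4 else 9) - 4)
step 3: [if@0] (9 - 4)
step 4: [delta@root] 5

Answer: 5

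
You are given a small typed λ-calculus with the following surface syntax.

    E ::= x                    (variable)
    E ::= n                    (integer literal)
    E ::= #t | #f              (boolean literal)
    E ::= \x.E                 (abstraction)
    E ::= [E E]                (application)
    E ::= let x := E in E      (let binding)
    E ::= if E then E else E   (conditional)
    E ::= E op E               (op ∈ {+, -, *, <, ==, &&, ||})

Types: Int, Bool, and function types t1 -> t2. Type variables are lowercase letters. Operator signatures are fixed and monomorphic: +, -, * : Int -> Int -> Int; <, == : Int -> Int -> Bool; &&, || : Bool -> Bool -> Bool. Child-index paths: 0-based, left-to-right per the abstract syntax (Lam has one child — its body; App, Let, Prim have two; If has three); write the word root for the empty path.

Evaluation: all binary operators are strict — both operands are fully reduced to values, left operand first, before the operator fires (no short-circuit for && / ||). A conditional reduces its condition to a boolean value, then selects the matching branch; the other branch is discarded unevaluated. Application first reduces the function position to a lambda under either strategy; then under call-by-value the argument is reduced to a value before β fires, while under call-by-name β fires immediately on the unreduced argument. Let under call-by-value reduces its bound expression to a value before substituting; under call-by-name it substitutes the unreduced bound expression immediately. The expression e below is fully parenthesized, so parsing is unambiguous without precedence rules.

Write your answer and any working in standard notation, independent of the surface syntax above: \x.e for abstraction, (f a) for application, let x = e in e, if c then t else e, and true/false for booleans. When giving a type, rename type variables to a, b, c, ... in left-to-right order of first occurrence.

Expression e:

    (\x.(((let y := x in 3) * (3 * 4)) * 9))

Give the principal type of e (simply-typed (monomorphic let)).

Derivation:
x : a
let y : a
  unify Int ~ Int
  unify Int ~ Int
  unify Int ~ Int
  unify Int ~ Int
  unify Int ~ Int
  unify Int ~ Int
\x._ : a -> Int

Answer: a -> Int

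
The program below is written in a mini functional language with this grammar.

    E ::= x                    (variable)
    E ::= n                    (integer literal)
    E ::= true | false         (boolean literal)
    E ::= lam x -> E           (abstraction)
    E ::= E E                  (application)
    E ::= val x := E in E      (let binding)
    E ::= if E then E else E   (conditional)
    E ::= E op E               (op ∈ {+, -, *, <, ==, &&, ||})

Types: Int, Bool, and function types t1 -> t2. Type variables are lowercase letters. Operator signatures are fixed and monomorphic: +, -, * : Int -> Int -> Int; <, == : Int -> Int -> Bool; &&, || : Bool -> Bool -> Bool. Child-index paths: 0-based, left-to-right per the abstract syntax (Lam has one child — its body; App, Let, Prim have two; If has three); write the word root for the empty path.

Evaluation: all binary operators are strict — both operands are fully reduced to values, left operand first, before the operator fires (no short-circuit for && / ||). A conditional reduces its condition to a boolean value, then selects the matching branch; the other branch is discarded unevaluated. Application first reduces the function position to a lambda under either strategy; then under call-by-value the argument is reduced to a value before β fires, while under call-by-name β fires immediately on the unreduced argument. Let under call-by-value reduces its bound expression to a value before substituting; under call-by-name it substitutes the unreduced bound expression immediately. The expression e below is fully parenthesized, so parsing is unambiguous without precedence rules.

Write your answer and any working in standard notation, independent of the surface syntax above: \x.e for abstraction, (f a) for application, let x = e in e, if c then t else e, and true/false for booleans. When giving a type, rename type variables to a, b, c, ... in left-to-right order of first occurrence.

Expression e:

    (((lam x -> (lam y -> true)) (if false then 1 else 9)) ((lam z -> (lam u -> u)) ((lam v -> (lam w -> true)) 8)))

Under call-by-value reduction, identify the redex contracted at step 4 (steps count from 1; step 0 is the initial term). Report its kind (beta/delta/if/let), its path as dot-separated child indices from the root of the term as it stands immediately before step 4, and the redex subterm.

Answer: beta at 1 : ((\z.(\u.u)) (\w.true))

Working:
step 0: (((\x.(\y.true)) (if false then 1 else 9)) ((\z.(\u.u)) ((\v.(\w.true)) 8)))
step 1: [if@0.1] (((\x.(\y.true)) 9) ((\z.(\u.u)) ((\v.(\w.true)) 8)))
step 2: [beta@0] ((\y.true) ((\z.(\u.u)) ((\v.(\w.true)) 8)))
step 3: [beta@1.1] ((\y.true) ((\z.(\u.u)) (\w.true)))
step 4: [beta@1] ((\y.true) (\u.u))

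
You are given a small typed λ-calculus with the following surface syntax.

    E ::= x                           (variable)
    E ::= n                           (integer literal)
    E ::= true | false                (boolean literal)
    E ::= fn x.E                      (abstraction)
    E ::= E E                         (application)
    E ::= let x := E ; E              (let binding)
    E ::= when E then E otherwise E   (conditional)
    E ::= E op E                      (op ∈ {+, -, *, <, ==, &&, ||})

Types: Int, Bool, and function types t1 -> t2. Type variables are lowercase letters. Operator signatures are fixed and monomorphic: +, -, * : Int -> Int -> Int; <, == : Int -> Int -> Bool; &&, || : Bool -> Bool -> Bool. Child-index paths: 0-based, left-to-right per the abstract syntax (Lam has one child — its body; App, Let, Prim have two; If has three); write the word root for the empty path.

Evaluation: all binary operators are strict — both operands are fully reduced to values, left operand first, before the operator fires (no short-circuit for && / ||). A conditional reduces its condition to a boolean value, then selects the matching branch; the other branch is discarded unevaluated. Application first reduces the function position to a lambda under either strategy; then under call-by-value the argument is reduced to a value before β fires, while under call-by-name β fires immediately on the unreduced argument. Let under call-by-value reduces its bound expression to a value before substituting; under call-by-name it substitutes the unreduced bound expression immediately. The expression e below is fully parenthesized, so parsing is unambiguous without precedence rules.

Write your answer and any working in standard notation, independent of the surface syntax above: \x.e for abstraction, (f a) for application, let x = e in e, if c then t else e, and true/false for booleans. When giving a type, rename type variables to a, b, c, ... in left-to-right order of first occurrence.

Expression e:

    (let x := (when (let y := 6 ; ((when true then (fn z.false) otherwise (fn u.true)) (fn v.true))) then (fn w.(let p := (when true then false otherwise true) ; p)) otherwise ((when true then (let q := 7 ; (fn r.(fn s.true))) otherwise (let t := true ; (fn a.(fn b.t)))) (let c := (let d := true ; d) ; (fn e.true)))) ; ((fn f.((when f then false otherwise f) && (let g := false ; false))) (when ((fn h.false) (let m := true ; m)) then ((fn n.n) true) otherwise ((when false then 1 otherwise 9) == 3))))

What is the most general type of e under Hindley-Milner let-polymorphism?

Working:
let y : Int
  unify Bool ~ Bool
\z._ : a -> Bool
\u._ : b -> Bool
  unify a -> Bool ~ b -> Bool
  unify a ~ b
  unify Bool ~ Bool
\v._ : c -> Bool
  unify b -> Bool ~ (c -> Bool) -> d
  unify b ~ c -> Bool
  unify Bool ~ d
_ _ : Bool
  unify Bool ~ Bool
  unify Bool ~ Bool
  unify Bool ~ Bool
let p : Bool
p : Bool
\w._ : e -> Bool
  unify Bool ~ Bool
let q : Int
\s._ : g -> Bool
\r._ : f -> g -> Bool
let t : Bool
t : Bool
\b._ : i -> Bool
\a._ : h -> i -> Bool
  unify f -> g -> Bool ~ h -> i -> Bool
  unify f ~ h
  unify g -> Bool ~ i -> Bool
  unify g ~ i
  unify Bool ~ Bool
let d : Bool
d : Bool
let c : Bool
\e._ : j -> Bool
  unify h -> i -> Bool ~ (j -> Bool) -> k
  unify h ~ j -> Bool
  unify i -> Bool ~ k
_ _ : i -> Bool
  unify e -> Bool ~ i -> Bool
  unify e ~ i
  unify Bool ~ Bool
let x : forall. i -> Bool
f : l
  unify l ~ Bool
f : Bool
  unify Bool ~ Bool
  unify Bool ~ Bool
let g : Bool
  unify Bool ~ Bool
\f._ : Bool -> Bool
\h._ : m -> Bool
let m : Bool
m : Bool
  unify m -> Bool ~ Bool -> n
  unify m ~ Bool
  unify Bool ~ n
_ _ : Bool
  unify Bool ~ Bool
n : o
\n._ : o -> o
  unify o -> o ~ Bool -> p
  unify o ~ Bool
  unify Bool ~ p
_ _ : Bool
  unify Bool ~ Bool
  unify Int ~ Int
  unify Int ~ Int
  unify Int ~ Int
  unify Bool ~ Bool
  unify Bool -> Bool ~ Bool -> q
  unify Bool ~ Bool
  unify Bool ~ q
_ _ : Bool

Answer: Bool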